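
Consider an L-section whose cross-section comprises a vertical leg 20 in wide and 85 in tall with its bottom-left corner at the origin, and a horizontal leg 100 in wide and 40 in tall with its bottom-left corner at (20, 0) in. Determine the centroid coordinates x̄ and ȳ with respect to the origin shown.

x̄ = 52.11 in, ȳ = 26.71 in

Part | A | x̄ᵢ | ȳᵢ | A·x̄ᵢ | A·ȳᵢ
vertical leg | 1700.00 | 10.00 | 42.50 | 17000.00 | 72250.00
horizontal leg | 4000.00 | 70.00 | 20.00 | 280000.00 | 80000.00
Σ | 5700.00 |  |  | 297000.00 | 152250.00
x̄ = 297000.00 / 5700.00 = 52.11 in
ȳ = 152250.00 / 5700.00 = 26.71 in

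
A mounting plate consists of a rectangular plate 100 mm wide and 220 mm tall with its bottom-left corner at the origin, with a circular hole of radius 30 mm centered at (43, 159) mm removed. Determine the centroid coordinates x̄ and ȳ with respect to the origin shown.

Part | A | x̄ᵢ | ȳᵢ | A·x̄ᵢ | A·ȳᵢ
plate | 22000.00 | 50.00 | 110.00 | 1100000.00 | 2420000.00
hole | -2827.43 | 43.00 | 159.00 | -121579.64 | -449561.91
Σ | 19172.57 |  |  | 978420.36 | 1970438.09
x̄ = 978420.36 / 19172.57 = 51.03 mm
ȳ = 1970438.09 / 19172.57 = 102.77 mm

x̄ = 51.03 mm, ȳ = 102.77 mm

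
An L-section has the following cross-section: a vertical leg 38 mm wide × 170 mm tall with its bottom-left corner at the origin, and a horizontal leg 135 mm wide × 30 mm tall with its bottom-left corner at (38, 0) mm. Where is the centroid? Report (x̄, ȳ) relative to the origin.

x̄ = 52.33 mm, ȳ = 58.03 mm

vertical leg: A = 38 × 170 = 6460.00, centroid at (19.00, 85.00).
horizontal leg: A = 135 × 30 = 4050.00, centroid at (105.50, 15.00).
ΣA = 10510.00 mm², ΣAx̄ = 550015.00 mm³, ΣAȳ = 609850.00 mm³.
x̄ = 550015.00/10510.00 = 52.33 mm; ȳ = 609850.00/10510.00 = 58.03 mm.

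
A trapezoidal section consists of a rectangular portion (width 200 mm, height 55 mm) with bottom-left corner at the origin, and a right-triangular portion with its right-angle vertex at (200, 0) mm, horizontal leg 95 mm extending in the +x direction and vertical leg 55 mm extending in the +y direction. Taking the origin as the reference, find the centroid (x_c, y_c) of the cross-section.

rectangular portion: A = 200 × 55 = 11000.00, centroid at (100.00, 27.50).
triangular portion: A = ½·95·55 = 2612.50, centroid at (231.67, 18.33).
ΣA = 13612.50 mm²
ΣAx_c = (11000.00)(100.00) + (2612.50)(231.67) = 1705229.17 mm³
ΣAy_c = (11000.00)(27.50) + (2612.50)(18.33) = 350395.83 mm³
x_c = 1705229.17 / 13612.50 = 125.27 mm
y_c = 350395.83 / 13612.50 = 25.74 mm

x_c = 125.27 mm, y_c = 25.74 mm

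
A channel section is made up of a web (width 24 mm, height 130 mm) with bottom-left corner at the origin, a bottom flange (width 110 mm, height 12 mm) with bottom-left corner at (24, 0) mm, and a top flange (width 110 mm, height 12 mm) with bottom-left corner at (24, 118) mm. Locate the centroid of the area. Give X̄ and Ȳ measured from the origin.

X̄ = 42.71 mm, Ȳ = 65.00 mm

web: A = 24 × 130 = 3120.00, centroid at (12.00, 65.00).
bottom flange: A = 110 × 12 = 1320.00, centroid at (79.00, 6.00).
top flange: A = 110 × 12 = 1320.00, centroid at (79.00, 124.00).
ΣA = 5760.00 mm²
ΣAX̄ = (3120.00)(12.00) + (1320.00)(79.00) + (1320.00)(79.00) = 246000.00 mm³
ΣAȲ = (3120.00)(65.00) + (1320.00)(6.00) + (1320.00)(124.00) = 374400.00 mm³
X̄ = 246000.00 / 5760.00 = 42.71 mm
Ȳ = 374400.00 / 5760.00 = 65.00 mm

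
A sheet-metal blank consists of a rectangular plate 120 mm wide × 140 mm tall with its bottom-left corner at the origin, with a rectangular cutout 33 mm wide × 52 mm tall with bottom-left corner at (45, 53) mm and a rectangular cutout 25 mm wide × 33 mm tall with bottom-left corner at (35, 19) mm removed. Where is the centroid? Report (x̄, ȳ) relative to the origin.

x̄ = 60.54 mm, ȳ = 70.91 mm

plate: A = 120 × 140 = 16800.00, centroid at (60.00, 70.00).
hole 1: A = −(33 × 52) = -1716.00, centroid at (61.50, 79.00).
hole 2: A = −(25 × 33) = -825.00, centroid at (47.50, 35.50).
ΣA = 14259.00 mm², ΣAx̄ = 863278.50 mm³, ΣAȳ = 1011148.50 mm³.
x̄ = 863278.50/14259.00 = 60.54 mm; ȳ = 1011148.50/14259.00 = 70.91 mm.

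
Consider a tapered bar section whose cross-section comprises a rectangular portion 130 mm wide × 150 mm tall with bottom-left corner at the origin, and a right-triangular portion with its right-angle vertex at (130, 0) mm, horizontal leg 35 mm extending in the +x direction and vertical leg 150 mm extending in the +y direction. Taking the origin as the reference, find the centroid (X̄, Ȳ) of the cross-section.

X̄ = 74.10 mm, Ȳ = 72.03 mm

rectangular portion: A = 130 × 150 = 19500.00, centroid at (65.00, 75.00).
triangular portion: A = ½·35·150 = 2625.00, centroid at (141.67, 50.00).
ΣA = 22125.00 mm²
ΣAX̄ = (19500.00)(65.00) + (2625.00)(141.67) = 1639375.00 mm³
ΣAȲ = (19500.00)(75.00) + (2625.00)(50.00) = 1593750.00 mm³
X̄ = 1639375.00 / 22125.00 = 74.10 mm
Ȳ = 1593750.00 / 22125.00 = 72.03 mm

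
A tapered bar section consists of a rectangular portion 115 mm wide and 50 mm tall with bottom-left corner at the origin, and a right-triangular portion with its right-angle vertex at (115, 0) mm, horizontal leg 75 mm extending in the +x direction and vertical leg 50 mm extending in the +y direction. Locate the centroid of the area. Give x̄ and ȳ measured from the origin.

rectangular portion: A = 115 × 50 = 5750.00, centroid at (57.50, 25.00).
triangular portion: A = ½·75·50 = 1875.00, centroid at (140.00, 16.67).
ΣA = 7625.00 mm², ΣAx̄ = 593125.00 mm³, ΣAȳ = 175000.00 mm³.
x̄ = 593125.00/7625.00 = 77.79 mm; ȳ = 175000.00/7625.00 = 22.95 mm.

x̄ = 77.79 mm, ȳ = 22.95 mm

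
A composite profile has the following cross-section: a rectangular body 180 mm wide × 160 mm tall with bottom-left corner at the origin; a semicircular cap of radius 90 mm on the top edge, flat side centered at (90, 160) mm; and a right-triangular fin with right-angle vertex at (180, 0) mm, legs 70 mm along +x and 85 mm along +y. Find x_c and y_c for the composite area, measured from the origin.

Part | A | x̄ᵢ | ȳᵢ | A·x̄ᵢ | A·ȳᵢ
rectangular body | 28800.00 | 90.00 | 80.00 | 2592000.00 | 2304000.00
semicircular top | 12723.45 | 90.00 | 198.20 | 1145110.52 | 2521752.04
triangular fin | 2975.00 | 203.33 | 28.33 | 604916.67 | 84291.67
Σ | 44498.45 |  |  | 4342027.19 | 4910043.71
x_c = 4342027.19 / 44498.45 = 97.58 mm
y_c = 4910043.71 / 44498.45 = 110.34 mm

x_c = 97.58 mm, y_c = 110.34 mm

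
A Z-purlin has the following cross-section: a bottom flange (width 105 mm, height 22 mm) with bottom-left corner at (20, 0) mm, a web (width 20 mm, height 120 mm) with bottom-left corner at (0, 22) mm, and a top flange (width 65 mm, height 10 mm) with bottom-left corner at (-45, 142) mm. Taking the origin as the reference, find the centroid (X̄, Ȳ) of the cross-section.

X̄ = 34.21 mm, Ȳ = 59.28 mm

bottom flange: A = 105 × 22 = 2310.00, centroid at (72.50, 11.00).
web: A = 20 × 120 = 2400.00, centroid at (10.00, 82.00).
top flange: A = 65 × 10 = 650.00, centroid at (-12.50, 147.00).
ΣA = 5360.00 mm²
ΣAX̄ = (2310.00)(72.50) + (2400.00)(10.00) + (650.00)(-12.50) = 183350.00 mm³
ΣAȲ = (2310.00)(11.00) + (2400.00)(82.00) + (650.00)(147.00) = 317760.00 mm³
X̄ = 183350.00 / 5360.00 = 34.21 mm
Ȳ = 317760.00 / 5360.00 = 59.28 mm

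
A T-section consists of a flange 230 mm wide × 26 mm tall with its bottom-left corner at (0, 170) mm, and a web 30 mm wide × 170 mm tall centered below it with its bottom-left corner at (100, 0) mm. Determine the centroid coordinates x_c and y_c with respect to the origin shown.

Part | A | x̄ᵢ | ȳᵢ | A·x̄ᵢ | A·ȳᵢ
web | 5100.00 | 115.00 | 85.00 | 586500.00 | 433500.00
flange | 5980.00 | 115.00 | 183.00 | 687700.00 | 1094340.00
Σ | 11080.00 |  |  | 1274200.00 | 1527840.00
x_c = 1274200.00 / 11080.00 = 115.00 mm
y_c = 1527840.00 / 11080.00 = 137.89 mm

x_c = 115.00 mm, y_c = 137.89 mm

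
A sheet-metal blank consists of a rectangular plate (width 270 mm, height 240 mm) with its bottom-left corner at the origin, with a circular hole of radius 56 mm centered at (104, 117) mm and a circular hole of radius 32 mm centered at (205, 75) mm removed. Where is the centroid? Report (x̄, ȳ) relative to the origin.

x̄ = 136.55 mm, ȳ = 123.37 mm

plate: A = 270 × 240 = 64800.00, centroid at (135.00, 120.00).
hole 1: A = −π·56² = -9852.03, centroid at (104.00, 117.00).
hole 2: A = −π·32² = -3216.99, centroid at (205.00, 75.00).
ΣA = 51730.97 mm², ΣAx̄ = 7063905.28 mm³, ΣAȳ = 6382037.64 mm³.
x̄ = 7063905.28/51730.97 = 136.55 mm; ȳ = 6382037.64/51730.97 = 123.37 mm.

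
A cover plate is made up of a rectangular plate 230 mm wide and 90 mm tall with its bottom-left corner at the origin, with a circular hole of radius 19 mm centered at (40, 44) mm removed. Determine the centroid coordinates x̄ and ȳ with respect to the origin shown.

x̄ = 119.35 mm, ȳ = 45.06 mm

plate: A = 230 × 90 = 20700.00, centroid at (115.00, 45.00).
hole: A = −π·19² = -1134.11, centroid at (40.00, 44.00).
ΣA = 19565.89 mm²
ΣAx̄ = (20700.00)(115.00) + (-1134.11)(40.00) = 2335135.40 mm³
ΣAȳ = (20700.00)(45.00) + (-1134.11)(44.00) = 881598.94 mm³
x̄ = 2335135.40 / 19565.89 = 119.35 mm
ȳ = 881598.94 / 19565.89 = 45.06 mm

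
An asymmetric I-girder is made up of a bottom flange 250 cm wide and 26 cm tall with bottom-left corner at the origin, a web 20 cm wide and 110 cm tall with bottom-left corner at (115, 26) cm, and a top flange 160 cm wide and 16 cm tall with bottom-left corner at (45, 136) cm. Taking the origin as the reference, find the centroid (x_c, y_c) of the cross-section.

x_c = 125.00 cm, y_c = 56.07 cm

Part | A | x̄ᵢ | ȳᵢ | A·x̄ᵢ | A·ȳᵢ
bottom flange | 6500.00 | 125.00 | 13.00 | 812500.00 | 84500.00
web | 2200.00 | 125.00 | 81.00 | 275000.00 | 178200.00
top flange | 2560.00 | 125.00 | 144.00 | 320000.00 | 368640.00
Σ | 11260.00 |  |  | 1407500.00 | 631340.00
x_c = 1407500.00 / 11260.00 = 125.00 cm
y_c = 631340.00 / 11260.00 = 56.07 cm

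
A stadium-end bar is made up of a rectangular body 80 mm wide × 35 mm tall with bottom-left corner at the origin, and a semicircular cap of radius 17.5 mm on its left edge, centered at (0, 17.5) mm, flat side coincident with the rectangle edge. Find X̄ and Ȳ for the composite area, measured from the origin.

rectangular body: A = 80 × 35 = 2800.00, centroid at (40.00, 17.50).
semicircular end: A = ½π·17.5² = 481.06, centroid at (-7.43, 17.50).
ΣA = 3281.06 mm²
ΣAX̄ = (2800.00)(40.00) + (481.06)(-7.43) = 108427.08 mm³
ΣAȲ = (2800.00)(17.50) + (481.06)(17.50) = 57418.49 mm³
X̄ = 108427.08 / 3281.06 = 33.05 mm
Ȳ = 57418.49 / 3281.06 = 17.50 mm

X̄ = 33.05 mm, Ȳ = 17.50 mm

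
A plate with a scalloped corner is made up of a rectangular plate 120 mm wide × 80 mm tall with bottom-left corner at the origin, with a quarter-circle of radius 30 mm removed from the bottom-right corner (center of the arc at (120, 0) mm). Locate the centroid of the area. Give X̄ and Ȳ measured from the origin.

X̄ = 56.24 mm, Ȳ = 42.17 mm

plate: A = 120 × 80 = 9600.00, centroid at (60.00, 40.00).
removed quarter-circle: A = −¼π·30² = -706.86, centroid at (107.27, 12.73).
ΣA = 8893.14 mm²
ΣAX̄ = (9600.00)(60.00) + (-706.86)(107.27) = 500177.00 mm³
ΣAȲ = (9600.00)(40.00) + (-706.86)(12.73) = 375000.00 mm³
X̄ = 500177.00 / 8893.14 = 56.24 mm
Ȳ = 375000.00 / 8893.14 = 42.17 mm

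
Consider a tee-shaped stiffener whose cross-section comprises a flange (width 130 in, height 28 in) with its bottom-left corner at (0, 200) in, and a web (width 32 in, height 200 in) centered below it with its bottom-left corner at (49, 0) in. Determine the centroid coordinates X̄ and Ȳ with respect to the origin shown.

X̄ = 65.00 in, Ȳ = 141.33 in

web: A = 32 × 200 = 6400.00, centroid at (65.00, 100.00).
flange: A = 130 × 28 = 3640.00, centroid at (65.00, 214.00).
ΣA = 10040.00 in²
ΣAX̄ = (6400.00)(65.00) + (3640.00)(65.00) = 652600.00 in³
ΣAȲ = (6400.00)(100.00) + (3640.00)(214.00) = 1418960.00 in³
X̄ = 652600.00 / 10040.00 = 65.00 in
Ȳ = 1418960.00 / 10040.00 = 141.33 in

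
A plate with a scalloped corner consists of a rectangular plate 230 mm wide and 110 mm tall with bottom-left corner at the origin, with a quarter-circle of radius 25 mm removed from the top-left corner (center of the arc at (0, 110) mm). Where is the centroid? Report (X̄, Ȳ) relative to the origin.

X̄ = 117.07 mm, Ȳ = 54.12 mm

plate: A = 230 × 110 = 25300.00, centroid at (115.00, 55.00).
removed quarter-circle: A = −¼π·25² = -490.87, centroid at (10.61, 99.39).
ΣA = 24809.13 mm²
ΣAX̄ = (25300.00)(115.00) + (-490.87)(10.61) = 2904291.67 mm³
ΣAȲ = (25300.00)(55.00) + (-490.87)(99.39) = 1342712.21 mm³
X̄ = 2904291.67 / 24809.13 = 117.07 mm
Ȳ = 1342712.21 / 24809.13 = 54.12 mm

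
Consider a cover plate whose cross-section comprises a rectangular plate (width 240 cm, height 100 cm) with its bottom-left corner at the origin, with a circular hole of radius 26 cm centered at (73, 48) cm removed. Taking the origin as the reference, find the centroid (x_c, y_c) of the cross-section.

plate: A = 240 × 100 = 24000.00, centroid at (120.00, 50.00).
hole: A = −π·26² = -2123.72, centroid at (73.00, 48.00).
ΣA = 21876.28 cm²
ΣAx_c = (24000.00)(120.00) + (-2123.72)(73.00) = 2724968.69 cm³
ΣAy_c = (24000.00)(50.00) + (-2123.72)(48.00) = 1098061.60 cm³
x_c = 2724968.69 / 21876.28 = 124.56 cm
y_c = 1098061.60 / 21876.28 = 50.19 cm

x_c = 124.56 cm, y_c = 50.19 cm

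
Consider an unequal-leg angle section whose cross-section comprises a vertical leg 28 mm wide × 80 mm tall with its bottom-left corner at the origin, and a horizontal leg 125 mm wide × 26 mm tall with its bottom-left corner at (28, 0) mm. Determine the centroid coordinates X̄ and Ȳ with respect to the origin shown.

X̄ = 59.29 mm, Ȳ = 24.02 mm

vertical leg: A = 28 × 80 = 2240.00, centroid at (14.00, 40.00).
horizontal leg: A = 125 × 26 = 3250.00, centroid at (90.50, 13.00).
ΣA = 5490.00 mm²
ΣAX̄ = (2240.00)(14.00) + (3250.00)(90.50) = 325485.00 mm³
ΣAȲ = (2240.00)(40.00) + (3250.00)(13.00) = 131850.00 mm³
X̄ = 325485.00 / 5490.00 = 59.29 mm
Ȳ = 131850.00 / 5490.00 = 24.02 mm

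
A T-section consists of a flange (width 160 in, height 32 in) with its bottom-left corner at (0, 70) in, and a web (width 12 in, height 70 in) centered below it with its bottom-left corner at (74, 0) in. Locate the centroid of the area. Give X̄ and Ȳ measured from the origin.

Part | A | x̄ᵢ | ȳᵢ | A·x̄ᵢ | A·ȳᵢ
web | 840.00 | 80.00 | 35.00 | 67200.00 | 29400.00
flange | 5120.00 | 80.00 | 86.00 | 409600.00 | 440320.00
Σ | 5960.00 |  |  | 476800.00 | 469720.00
X̄ = 476800.00 / 5960.00 = 80.00 in
Ȳ = 469720.00 / 5960.00 = 78.81 in

X̄ = 80.00 in, Ȳ = 78.81 in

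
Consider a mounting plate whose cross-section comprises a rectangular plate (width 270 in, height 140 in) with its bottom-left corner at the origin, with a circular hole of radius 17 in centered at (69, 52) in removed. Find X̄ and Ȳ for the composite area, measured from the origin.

Part | A | x̄ᵢ | ȳᵢ | A·x̄ᵢ | A·ȳᵢ
plate | 37800.00 | 135.00 | 70.00 | 5103000.00 | 2646000.00
hole | -907.92 | 69.00 | 52.00 | -62646.50 | -47211.85
Σ | 36892.08 |  |  | 5040353.50 | 2598788.15
X̄ = 5040353.50 / 36892.08 = 136.62 in
Ȳ = 2598788.15 / 36892.08 = 70.44 in

X̄ = 136.62 in, Ȳ = 70.44 in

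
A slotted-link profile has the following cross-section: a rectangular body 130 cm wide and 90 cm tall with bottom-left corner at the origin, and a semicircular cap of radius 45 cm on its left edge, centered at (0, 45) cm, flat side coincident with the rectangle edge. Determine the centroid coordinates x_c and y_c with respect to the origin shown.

rectangular body: A = 130 × 90 = 11700.00, centroid at (65.00, 45.00).
semicircular end: A = ½π·45² = 3180.86, centroid at (-19.10, 45.00).
ΣA = 14880.86 cm²
ΣAx_c = (11700.00)(65.00) + (3180.86)(-19.10) = 699750.00 cm³
ΣAy_c = (11700.00)(45.00) + (3180.86)(45.00) = 669638.82 cm³
x_c = 699750.00 / 14880.86 = 47.02 cm
y_c = 669638.82 / 14880.86 = 45.00 cm

x_c = 47.02 cm, y_c = 45.00 cm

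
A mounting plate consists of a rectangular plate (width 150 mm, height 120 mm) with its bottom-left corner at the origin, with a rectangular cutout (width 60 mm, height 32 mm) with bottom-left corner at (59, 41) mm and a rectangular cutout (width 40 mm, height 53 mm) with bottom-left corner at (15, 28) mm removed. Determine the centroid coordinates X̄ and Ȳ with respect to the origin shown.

plate: A = 150 × 120 = 18000.00, centroid at (75.00, 60.00).
hole 1: A = −(60 × 32) = -1920.00, centroid at (89.00, 57.00).
hole 2: A = −(40 × 53) = -2120.00, centroid at (35.00, 54.50).
ΣA = 13960.00 mm², ΣAX̄ = 1104920.00 mm³, ΣAȲ = 855020.00 mm³.
X̄ = 1104920.00/13960.00 = 79.15 mm; Ȳ = 855020.00/13960.00 = 61.25 mm.

X̄ = 79.15 mm, Ȳ = 61.25 mm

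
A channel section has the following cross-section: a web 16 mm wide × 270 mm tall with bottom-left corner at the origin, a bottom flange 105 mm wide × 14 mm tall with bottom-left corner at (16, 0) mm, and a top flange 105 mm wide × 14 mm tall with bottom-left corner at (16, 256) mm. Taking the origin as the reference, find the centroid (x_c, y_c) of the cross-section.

web: A = 16 × 270 = 4320.00, centroid at (8.00, 135.00).
bottom flange: A = 105 × 14 = 1470.00, centroid at (68.50, 7.00).
top flange: A = 105 × 14 = 1470.00, centroid at (68.50, 263.00).
ΣA = 7260.00 mm²
ΣAx_c = (4320.00)(8.00) + (1470.00)(68.50) + (1470.00)(68.50) = 235950.00 mm³
ΣAy_c = (4320.00)(135.00) + (1470.00)(7.00) + (1470.00)(263.00) = 980100.00 mm³
x_c = 235950.00 / 7260.00 = 32.50 mm
y_c = 980100.00 / 7260.00 = 135.00 mm

x_c = 32.50 mm, y_c = 135.00 mm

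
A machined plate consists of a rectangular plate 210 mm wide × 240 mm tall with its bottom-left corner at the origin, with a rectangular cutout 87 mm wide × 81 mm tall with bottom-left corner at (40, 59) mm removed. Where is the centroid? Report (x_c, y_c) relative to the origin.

plate: A = 210 × 240 = 50400.00, centroid at (105.00, 120.00).
hole: A = −(87 × 81) = -7047.00, centroid at (83.50, 99.50).
ΣA = 43353.00 mm²
ΣAx_c = (50400.00)(105.00) + (-7047.00)(83.50) = 4703575.50 mm³
ΣAy_c = (50400.00)(120.00) + (-7047.00)(99.50) = 5346823.50 mm³
x_c = 4703575.50 / 43353.00 = 108.49 mm
y_c = 5346823.50 / 43353.00 = 123.33 mm

x_c = 108.49 mm, y_c = 123.33 mm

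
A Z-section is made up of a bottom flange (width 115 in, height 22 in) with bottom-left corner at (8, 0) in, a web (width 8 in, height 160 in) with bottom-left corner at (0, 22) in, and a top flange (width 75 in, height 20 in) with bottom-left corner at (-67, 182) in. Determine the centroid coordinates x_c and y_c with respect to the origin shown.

x_c = 23.84 in, y_c = 84.07 in

bottom flange: A = 115 × 22 = 2530.00, centroid at (65.50, 11.00).
web: A = 8 × 160 = 1280.00, centroid at (4.00, 102.00).
top flange: A = 75 × 20 = 1500.00, centroid at (-29.50, 192.00).
ΣA = 5310.00 in², ΣAx_c = 126585.00 in³, ΣAy_c = 446390.00 in³.
x_c = 126585.00/5310.00 = 23.84 in; y_c = 446390.00/5310.00 = 84.07 in.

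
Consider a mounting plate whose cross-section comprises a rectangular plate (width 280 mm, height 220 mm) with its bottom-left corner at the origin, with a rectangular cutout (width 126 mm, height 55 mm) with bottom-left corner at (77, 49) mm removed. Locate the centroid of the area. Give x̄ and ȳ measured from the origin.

x̄ = 140.00 mm, ȳ = 114.25 mm

Part | A | x̄ᵢ | ȳᵢ | A·x̄ᵢ | A·ȳᵢ
plate | 61600.00 | 140.00 | 110.00 | 8624000.00 | 6776000.00
hole | -6930.00 | 140.00 | 76.50 | -970200.00 | -530145.00
Σ | 54670.00 |  |  | 7653800.00 | 6245855.00
x̄ = 7653800.00 / 54670.00 = 140.00 mm
ȳ = 6245855.00 / 54670.00 = 114.25 mm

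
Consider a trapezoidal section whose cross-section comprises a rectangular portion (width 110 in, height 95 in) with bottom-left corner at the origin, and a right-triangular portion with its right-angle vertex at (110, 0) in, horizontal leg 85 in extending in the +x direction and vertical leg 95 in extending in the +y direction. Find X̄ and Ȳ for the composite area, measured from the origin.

Part | A | x̄ᵢ | ȳᵢ | A·x̄ᵢ | A·ȳᵢ
rectangular portion | 10450.00 | 55.00 | 47.50 | 574750.00 | 496375.00
triangular portion | 4037.50 | 138.33 | 31.67 | 558520.83 | 127854.17
Σ | 14487.50 |  |  | 1133270.83 | 624229.17
X̄ = 1133270.83 / 14487.50 = 78.22 in
Ȳ = 624229.17 / 14487.50 = 43.09 in

X̄ = 78.22 in, Ȳ = 43.09 in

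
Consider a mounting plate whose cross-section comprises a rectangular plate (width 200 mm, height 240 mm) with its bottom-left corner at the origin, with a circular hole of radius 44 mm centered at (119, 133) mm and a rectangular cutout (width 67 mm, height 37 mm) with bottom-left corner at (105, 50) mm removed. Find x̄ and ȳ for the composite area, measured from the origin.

plate: A = 200 × 240 = 48000.00, centroid at (100.00, 120.00).
hole 1: A = −π·44² = -6082.12, centroid at (119.00, 133.00).
hole 2: A = −(67 × 37) = -2479.00, centroid at (138.50, 68.50).
ΣA = 39438.88 mm²
ΣAx̄ = (48000.00)(100.00) + (-6082.12)(119.00) + (-2479.00)(138.50) = 3732885.82 mm³
ΣAȳ = (48000.00)(120.00) + (-6082.12)(133.00) + (-2479.00)(68.50) = 4781266.09 mm³
x̄ = 3732885.82 / 39438.88 = 94.65 mm
ȳ = 4781266.09 / 39438.88 = 121.23 mm

x̄ = 94.65 mm, ȳ = 121.23 mm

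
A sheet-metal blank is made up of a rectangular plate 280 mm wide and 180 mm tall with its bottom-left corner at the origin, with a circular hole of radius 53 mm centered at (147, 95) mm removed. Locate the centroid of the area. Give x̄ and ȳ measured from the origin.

x̄ = 138.51 mm, ȳ = 88.94 mm

plate: A = 280 × 180 = 50400.00, centroid at (140.00, 90.00).
hole: A = −π·53² = -8824.73, centroid at (147.00, 95.00).
ΣA = 41575.27 mm², ΣAx̄ = 5758764.14 mm³, ΣAȳ = 3697650.29 mm³.
x̄ = 5758764.14/41575.27 = 138.51 mm; ȳ = 3697650.29/41575.27 = 88.94 mm.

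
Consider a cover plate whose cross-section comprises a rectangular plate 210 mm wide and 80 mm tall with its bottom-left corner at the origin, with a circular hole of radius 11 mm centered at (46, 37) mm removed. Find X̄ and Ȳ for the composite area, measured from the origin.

plate: A = 210 × 80 = 16800.00, centroid at (105.00, 40.00).
hole: A = −π·11² = -380.13, centroid at (46.00, 37.00).
ΣA = 16419.87 mm²
ΣAX̄ = (16800.00)(105.00) + (-380.13)(46.00) = 1746513.90 mm³
ΣAȲ = (16800.00)(40.00) + (-380.13)(37.00) = 657935.09 mm³
X̄ = 1746513.90 / 16419.87 = 106.37 mm
Ȳ = 657935.09 / 16419.87 = 40.07 mm

X̄ = 106.37 mm, Ȳ = 40.07 mm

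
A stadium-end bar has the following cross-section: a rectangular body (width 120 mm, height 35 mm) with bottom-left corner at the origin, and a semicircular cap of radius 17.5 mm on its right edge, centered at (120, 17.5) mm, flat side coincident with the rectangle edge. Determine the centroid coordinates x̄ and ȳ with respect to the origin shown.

x̄ = 66.93 mm, ȳ = 17.50 mm

rectangular body: A = 120 × 35 = 4200.00, centroid at (60.00, 17.50).
semicircular end: A = ½π·17.5² = 481.06, centroid at (127.43, 17.50).
ΣA = 4681.06 mm²
ΣAx̄ = (4200.00)(60.00) + (481.06)(127.43) = 313299.68 mm³
ΣAȳ = (4200.00)(17.50) + (481.06)(17.50) = 81918.49 mm³
x̄ = 313299.68 / 4681.06 = 66.93 mm
ȳ = 81918.49 / 4681.06 = 17.50 mm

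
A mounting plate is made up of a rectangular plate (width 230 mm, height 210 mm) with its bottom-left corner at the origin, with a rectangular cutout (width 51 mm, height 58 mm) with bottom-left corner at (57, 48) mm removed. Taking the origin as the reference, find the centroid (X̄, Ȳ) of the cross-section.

X̄ = 117.12 mm, Ȳ = 106.83 mm

Part | A | x̄ᵢ | ȳᵢ | A·x̄ᵢ | A·ȳᵢ
plate | 48300.00 | 115.00 | 105.00 | 5554500.00 | 5071500.00
hole | -2958.00 | 82.50 | 77.00 | -244035.00 | -227766.00
Σ | 45342.00 |  |  | 5310465.00 | 4843734.00
X̄ = 5310465.00 / 45342.00 = 117.12 mm
Ȳ = 4843734.00 / 45342.00 = 106.83 mm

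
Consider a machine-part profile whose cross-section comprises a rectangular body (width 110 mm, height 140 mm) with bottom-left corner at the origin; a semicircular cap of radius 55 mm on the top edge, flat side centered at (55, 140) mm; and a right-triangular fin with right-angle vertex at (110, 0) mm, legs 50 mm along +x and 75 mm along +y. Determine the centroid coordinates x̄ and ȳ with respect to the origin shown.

x̄ = 61.10 mm, ȳ = 86.31 mm

Part | A | x̄ᵢ | ȳᵢ | A·x̄ᵢ | A·ȳᵢ
rectangular body | 15400.00 | 55.00 | 70.00 | 847000.00 | 1078000.00
semicircular top | 4751.66 | 55.00 | 163.34 | 261341.24 | 776148.91
triangular fin | 1875.00 | 126.67 | 25.00 | 237500.00 | 46875.00
Σ | 22026.66 |  |  | 1345841.24 | 1901023.91
x̄ = 1345841.24 / 22026.66 = 61.10 mm
ȳ = 1901023.91 / 22026.66 = 86.31 mm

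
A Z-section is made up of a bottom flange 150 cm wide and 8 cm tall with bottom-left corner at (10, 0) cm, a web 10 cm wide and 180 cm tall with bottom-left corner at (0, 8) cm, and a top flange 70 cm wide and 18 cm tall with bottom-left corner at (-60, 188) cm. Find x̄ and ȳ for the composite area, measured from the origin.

x̄ = 18.66 cm, ȳ = 100.80 cm

bottom flange: A = 150 × 8 = 1200.00, centroid at (85.00, 4.00).
web: A = 10 × 180 = 1800.00, centroid at (5.00, 98.00).
top flange: A = 70 × 18 = 1260.00, centroid at (-25.00, 197.00).
ΣA = 4260.00 cm²
ΣAx̄ = (1200.00)(85.00) + (1800.00)(5.00) + (1260.00)(-25.00) = 79500.00 cm³
ΣAȳ = (1200.00)(4.00) + (1800.00)(98.00) + (1260.00)(197.00) = 429420.00 cm³
x̄ = 79500.00 / 4260.00 = 18.66 cm
ȳ = 429420.00 / 4260.00 = 100.80 cm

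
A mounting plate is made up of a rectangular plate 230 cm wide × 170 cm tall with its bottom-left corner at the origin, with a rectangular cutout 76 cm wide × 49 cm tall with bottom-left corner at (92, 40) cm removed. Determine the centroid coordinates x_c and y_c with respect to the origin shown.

x_c = 113.42 cm, y_c = 87.16 cm

plate: A = 230 × 170 = 39100.00, centroid at (115.00, 85.00).
hole: A = −(76 × 49) = -3724.00, centroid at (130.00, 64.50).
ΣA = 35376.00 cm²
ΣAx_c = (39100.00)(115.00) + (-3724.00)(130.00) = 4012380.00 cm³
ΣAy_c = (39100.00)(85.00) + (-3724.00)(64.50) = 3083302.00 cm³
x_c = 4012380.00 / 35376.00 = 113.42 cm
y_c = 3083302.00 / 35376.00 = 87.16 cm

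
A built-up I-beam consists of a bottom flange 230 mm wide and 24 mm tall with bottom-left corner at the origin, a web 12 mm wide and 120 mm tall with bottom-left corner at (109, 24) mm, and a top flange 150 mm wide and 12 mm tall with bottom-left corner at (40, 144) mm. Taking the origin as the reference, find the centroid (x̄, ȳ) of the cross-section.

bottom flange: A = 230 × 24 = 5520.00, centroid at (115.00, 12.00).
web: A = 12 × 120 = 1440.00, centroid at (115.00, 84.00).
top flange: A = 150 × 12 = 1800.00, centroid at (115.00, 150.00).
ΣA = 8760.00 mm², ΣAx̄ = 1007400.00 mm³, ΣAȳ = 457200.00 mm³.
x̄ = 1007400.00/8760.00 = 115.00 mm; ȳ = 457200.00/8760.00 = 52.19 mm.

x̄ = 115.00 mm, ȳ = 52.19 mm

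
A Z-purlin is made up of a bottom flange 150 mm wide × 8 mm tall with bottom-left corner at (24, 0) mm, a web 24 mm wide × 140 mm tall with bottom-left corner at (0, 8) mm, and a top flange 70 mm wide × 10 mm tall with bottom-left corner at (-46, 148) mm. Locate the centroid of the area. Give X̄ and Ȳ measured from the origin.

Part | A | x̄ᵢ | ȳᵢ | A·x̄ᵢ | A·ȳᵢ
bottom flange | 1200.00 | 99.00 | 4.00 | 118800.00 | 4800.00
web | 3360.00 | 12.00 | 78.00 | 40320.00 | 262080.00
top flange | 700.00 | -11.00 | 153.00 | -7700.00 | 107100.00
Σ | 5260.00 |  |  | 151420.00 | 373980.00
X̄ = 151420.00 / 5260.00 = 28.79 mm
Ȳ = 373980.00 / 5260.00 = 71.10 mm

X̄ = 28.79 mm, Ȳ = 71.10 mm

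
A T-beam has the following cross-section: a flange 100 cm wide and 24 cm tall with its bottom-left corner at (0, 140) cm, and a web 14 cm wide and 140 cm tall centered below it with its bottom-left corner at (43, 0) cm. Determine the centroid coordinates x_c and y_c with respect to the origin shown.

x_c = 50.00 cm, y_c = 115.14 cm

web: A = 14 × 140 = 1960.00, centroid at (50.00, 70.00).
flange: A = 100 × 24 = 2400.00, centroid at (50.00, 152.00).
ΣA = 4360.00 cm², ΣAx_c = 218000.00 cm³, ΣAy_c = 502000.00 cm³.
x_c = 218000.00/4360.00 = 50.00 cm; y_c = 502000.00/4360.00 = 115.14 cm.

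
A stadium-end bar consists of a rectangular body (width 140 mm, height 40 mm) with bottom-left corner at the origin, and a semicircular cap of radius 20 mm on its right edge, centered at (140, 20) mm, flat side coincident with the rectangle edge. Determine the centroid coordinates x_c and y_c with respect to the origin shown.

x_c = 77.92 mm, y_c = 20.00 mm

Part | A | x̄ᵢ | ȳᵢ | A·x̄ᵢ | A·ȳᵢ
rectangular body | 5600.00 | 70.00 | 20.00 | 392000.00 | 112000.00
semicircular end | 628.32 | 148.49 | 20.00 | 93297.93 | 12566.37
Σ | 6228.32 |  |  | 485297.93 | 124566.37
x_c = 485297.93 / 6228.32 = 77.92 mm
y_c = 124566.37 / 6228.32 = 20.00 mm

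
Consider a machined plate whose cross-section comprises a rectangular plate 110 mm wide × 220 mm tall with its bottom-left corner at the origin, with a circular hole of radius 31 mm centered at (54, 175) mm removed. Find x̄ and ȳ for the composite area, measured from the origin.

x̄ = 55.14 mm, ȳ = 100.74 mm

Part | A | x̄ᵢ | ȳᵢ | A·x̄ᵢ | A·ȳᵢ
plate | 24200.00 | 55.00 | 110.00 | 1331000.00 | 2662000.00
hole | -3019.07 | 54.00 | 175.00 | -163029.81 | -528337.34
Σ | 21180.93 |  |  | 1167970.19 | 2133662.66
x̄ = 1167970.19 / 21180.93 = 55.14 mm
ȳ = 2133662.66 / 21180.93 = 100.74 mm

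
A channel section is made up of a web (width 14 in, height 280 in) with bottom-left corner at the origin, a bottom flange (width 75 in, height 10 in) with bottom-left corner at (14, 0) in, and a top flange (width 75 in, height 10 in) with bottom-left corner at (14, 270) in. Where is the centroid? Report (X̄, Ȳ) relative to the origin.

X̄ = 19.32 in, Ȳ = 140.00 in

Part | A | x̄ᵢ | ȳᵢ | A·x̄ᵢ | A·ȳᵢ
web | 3920.00 | 7.00 | 140.00 | 27440.00 | 548800.00
bottom flange | 750.00 | 51.50 | 5.00 | 38625.00 | 3750.00
top flange | 750.00 | 51.50 | 275.00 | 38625.00 | 206250.00
Σ | 5420.00 |  |  | 104690.00 | 758800.00
X̄ = 104690.00 / 5420.00 = 19.32 in
Ȳ = 758800.00 / 5420.00 = 140.00 in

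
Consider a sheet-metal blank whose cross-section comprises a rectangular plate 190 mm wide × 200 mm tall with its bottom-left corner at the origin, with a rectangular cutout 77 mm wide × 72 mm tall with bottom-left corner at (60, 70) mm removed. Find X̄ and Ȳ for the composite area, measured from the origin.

X̄ = 94.40 mm, Ȳ = 98.98 mm

plate: A = 190 × 200 = 38000.00, centroid at (95.00, 100.00).
hole: A = −(77 × 72) = -5544.00, centroid at (98.50, 106.00).
ΣA = 32456.00 mm²
ΣAX̄ = (38000.00)(95.00) + (-5544.00)(98.50) = 3063916.00 mm³
ΣAȲ = (38000.00)(100.00) + (-5544.00)(106.00) = 3212336.00 mm³
X̄ = 3063916.00 / 32456.00 = 94.40 mm
Ȳ = 3212336.00 / 32456.00 = 98.98 mm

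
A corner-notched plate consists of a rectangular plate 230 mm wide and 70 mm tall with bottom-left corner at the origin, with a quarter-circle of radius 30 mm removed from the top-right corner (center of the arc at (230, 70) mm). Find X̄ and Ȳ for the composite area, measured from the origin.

Part | A | x̄ᵢ | ȳᵢ | A·x̄ᵢ | A·ȳᵢ
plate | 16100.00 | 115.00 | 35.00 | 1851500.00 | 563500.00
removed quarter-circle | -706.86 | 217.27 | 57.27 | -153577.42 | -40480.08
Σ | 15393.14 |  |  | 1697922.58 | 523019.92
X̄ = 1697922.58 / 15393.14 = 110.30 mm
Ȳ = 523019.92 / 15393.14 = 33.98 mm

X̄ = 110.30 mm, Ȳ = 33.98 mm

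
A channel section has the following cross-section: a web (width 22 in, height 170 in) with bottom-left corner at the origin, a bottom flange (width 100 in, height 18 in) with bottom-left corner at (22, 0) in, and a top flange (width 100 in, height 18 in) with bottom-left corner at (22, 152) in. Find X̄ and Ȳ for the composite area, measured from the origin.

web: A = 22 × 170 = 3740.00, centroid at (11.00, 85.00).
bottom flange: A = 100 × 18 = 1800.00, centroid at (72.00, 9.00).
top flange: A = 100 × 18 = 1800.00, centroid at (72.00, 161.00).
ΣA = 7340.00 in²
ΣAX̄ = (3740.00)(11.00) + (1800.00)(72.00) + (1800.00)(72.00) = 300340.00 in³
ΣAȲ = (3740.00)(85.00) + (1800.00)(9.00) + (1800.00)(161.00) = 623900.00 in³
X̄ = 300340.00 / 7340.00 = 40.92 in
Ȳ = 623900.00 / 7340.00 = 85.00 in

X̄ = 40.92 in, Ȳ = 85.00 in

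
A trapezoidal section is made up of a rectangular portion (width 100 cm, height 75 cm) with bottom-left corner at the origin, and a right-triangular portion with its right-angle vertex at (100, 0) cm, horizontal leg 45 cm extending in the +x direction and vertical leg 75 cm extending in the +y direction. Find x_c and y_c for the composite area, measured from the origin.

rectangular portion: A = 100 × 75 = 7500.00, centroid at (50.00, 37.50).
triangular portion: A = ½·45·75 = 1687.50, centroid at (115.00, 25.00).
ΣA = 9187.50 cm², ΣAx_c = 569062.50 cm³, ΣAy_c = 323437.50 cm³.
x_c = 569062.50/9187.50 = 61.94 cm; y_c = 323437.50/9187.50 = 35.20 cm.

x_c = 61.94 cm, y_c = 35.20 cm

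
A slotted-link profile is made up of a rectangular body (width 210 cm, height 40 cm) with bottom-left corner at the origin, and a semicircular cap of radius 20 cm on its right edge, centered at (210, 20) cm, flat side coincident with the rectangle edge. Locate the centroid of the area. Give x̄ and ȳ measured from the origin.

Part | A | x̄ᵢ | ȳᵢ | A·x̄ᵢ | A·ȳᵢ
rectangular body | 8400.00 | 105.00 | 20.00 | 882000.00 | 168000.00
semicircular end | 628.32 | 218.49 | 20.00 | 137280.22 | 12566.37
Σ | 9028.32 |  |  | 1019280.22 | 180566.37
x̄ = 1019280.22 / 9028.32 = 112.90 cm
ȳ = 180566.37 / 9028.32 = 20.00 cm

x̄ = 112.90 cm, ȳ = 20.00 cm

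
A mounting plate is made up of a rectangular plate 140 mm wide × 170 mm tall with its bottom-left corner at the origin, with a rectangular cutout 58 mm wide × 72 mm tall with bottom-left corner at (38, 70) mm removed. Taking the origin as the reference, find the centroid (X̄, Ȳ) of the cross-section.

plate: A = 140 × 170 = 23800.00, centroid at (70.00, 85.00).
hole: A = −(58 × 72) = -4176.00, centroid at (67.00, 106.00).
ΣA = 19624.00 mm²
ΣAX̄ = (23800.00)(70.00) + (-4176.00)(67.00) = 1386208.00 mm³
ΣAȲ = (23800.00)(85.00) + (-4176.00)(106.00) = 1580344.00 mm³
X̄ = 1386208.00 / 19624.00 = 70.64 mm
Ȳ = 1580344.00 / 19624.00 = 80.53 mm

X̄ = 70.64 mm, Ȳ = 80.53 mm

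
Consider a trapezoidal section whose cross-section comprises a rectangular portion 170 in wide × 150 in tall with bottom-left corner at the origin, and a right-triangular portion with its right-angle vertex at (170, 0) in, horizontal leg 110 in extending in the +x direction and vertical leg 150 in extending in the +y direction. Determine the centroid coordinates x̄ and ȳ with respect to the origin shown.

x̄ = 114.74 in, ȳ = 68.89 in

rectangular portion: A = 170 × 150 = 25500.00, centroid at (85.00, 75.00).
triangular portion: A = ½·110·150 = 8250.00, centroid at (206.67, 50.00).
ΣA = 33750.00 in², ΣAx̄ = 3872500.00 in³, ΣAȳ = 2325000.00 in³.
x̄ = 3872500.00/33750.00 = 114.74 in; ȳ = 2325000.00/33750.00 = 68.89 in.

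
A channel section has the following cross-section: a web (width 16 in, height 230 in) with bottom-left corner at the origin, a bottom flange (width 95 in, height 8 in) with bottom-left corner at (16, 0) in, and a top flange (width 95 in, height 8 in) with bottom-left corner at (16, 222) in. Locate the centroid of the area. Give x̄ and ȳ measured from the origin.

Part | A | x̄ᵢ | ȳᵢ | A·x̄ᵢ | A·ȳᵢ
web | 3680.00 | 8.00 | 115.00 | 29440.00 | 423200.00
bottom flange | 760.00 | 63.50 | 4.00 | 48260.00 | 3040.00
top flange | 760.00 | 63.50 | 226.00 | 48260.00 | 171760.00
Σ | 5200.00 |  |  | 125960.00 | 598000.00
x̄ = 125960.00 / 5200.00 = 24.22 in
ȳ = 598000.00 / 5200.00 = 115.00 in

x̄ = 24.22 in, ȳ = 115.00 in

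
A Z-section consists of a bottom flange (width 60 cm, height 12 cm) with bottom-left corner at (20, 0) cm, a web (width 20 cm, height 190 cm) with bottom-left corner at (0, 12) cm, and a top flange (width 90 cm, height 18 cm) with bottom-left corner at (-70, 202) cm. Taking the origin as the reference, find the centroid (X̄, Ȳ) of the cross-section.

Part | A | x̄ᵢ | ȳᵢ | A·x̄ᵢ | A·ȳᵢ
bottom flange | 720.00 | 50.00 | 6.00 | 36000.00 | 4320.00
web | 3800.00 | 10.00 | 107.00 | 38000.00 | 406600.00
top flange | 1620.00 | -25.00 | 211.00 | -40500.00 | 341820.00
Σ | 6140.00 |  |  | 33500.00 | 752740.00
X̄ = 33500.00 / 6140.00 = 5.46 cm
Ȳ = 752740.00 / 6140.00 = 122.60 cm

X̄ = 5.46 cm, Ȳ = 122.60 cm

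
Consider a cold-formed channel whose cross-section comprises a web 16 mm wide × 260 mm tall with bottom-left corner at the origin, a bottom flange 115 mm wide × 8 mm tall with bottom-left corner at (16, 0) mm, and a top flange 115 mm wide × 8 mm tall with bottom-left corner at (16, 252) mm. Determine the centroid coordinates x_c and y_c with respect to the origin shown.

web: A = 16 × 260 = 4160.00, centroid at (8.00, 130.00).
bottom flange: A = 115 × 8 = 920.00, centroid at (73.50, 4.00).
top flange: A = 115 × 8 = 920.00, centroid at (73.50, 256.00).
ΣA = 6000.00 mm², ΣAx_c = 168520.00 mm³, ΣAy_c = 780000.00 mm³.
x_c = 168520.00/6000.00 = 28.09 mm; y_c = 780000.00/6000.00 = 130.00 mm.

x_c = 28.09 mm, y_c = 130.00 mm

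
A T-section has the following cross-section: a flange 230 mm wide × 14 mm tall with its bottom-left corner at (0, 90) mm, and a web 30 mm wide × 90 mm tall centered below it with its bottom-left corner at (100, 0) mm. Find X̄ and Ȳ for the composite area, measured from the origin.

Part | A | x̄ᵢ | ȳᵢ | A·x̄ᵢ | A·ȳᵢ
web | 2700.00 | 115.00 | 45.00 | 310500.00 | 121500.00
flange | 3220.00 | 115.00 | 97.00 | 370300.00 | 312340.00
Σ | 5920.00 |  |  | 680800.00 | 433840.00
X̄ = 680800.00 / 5920.00 = 115.00 mm
Ȳ = 433840.00 / 5920.00 = 73.28 mm

X̄ = 115.00 mm, Ȳ = 73.28 mm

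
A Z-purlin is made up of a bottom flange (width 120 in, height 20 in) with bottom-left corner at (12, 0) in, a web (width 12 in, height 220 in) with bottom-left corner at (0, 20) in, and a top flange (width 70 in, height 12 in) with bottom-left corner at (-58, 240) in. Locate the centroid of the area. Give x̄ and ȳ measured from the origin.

bottom flange: A = 120 × 20 = 2400.00, centroid at (72.00, 10.00).
web: A = 12 × 220 = 2640.00, centroid at (6.00, 130.00).
top flange: A = 70 × 12 = 840.00, centroid at (-23.00, 246.00).
ΣA = 5880.00 in²
ΣAx̄ = (2400.00)(72.00) + (2640.00)(6.00) + (840.00)(-23.00) = 169320.00 in³
ΣAȳ = (2400.00)(10.00) + (2640.00)(130.00) + (840.00)(246.00) = 573840.00 in³
x̄ = 169320.00 / 5880.00 = 28.80 in
ȳ = 573840.00 / 5880.00 = 97.59 in

x̄ = 28.80 in, ȳ = 97.59 in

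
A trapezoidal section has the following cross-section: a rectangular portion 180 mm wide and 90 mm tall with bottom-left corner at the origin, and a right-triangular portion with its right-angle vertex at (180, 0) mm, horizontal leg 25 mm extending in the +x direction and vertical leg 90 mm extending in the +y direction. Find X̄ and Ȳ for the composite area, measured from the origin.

X̄ = 96.39 mm, Ȳ = 44.03 mm

rectangular portion: A = 180 × 90 = 16200.00, centroid at (90.00, 45.00).
triangular portion: A = ½·25·90 = 1125.00, centroid at (188.33, 30.00).
ΣA = 17325.00 mm², ΣAX̄ = 1669875.00 mm³, ΣAȲ = 762750.00 mm³.
X̄ = 1669875.00/17325.00 = 96.39 mm; Ȳ = 762750.00/17325.00 = 44.03 mm.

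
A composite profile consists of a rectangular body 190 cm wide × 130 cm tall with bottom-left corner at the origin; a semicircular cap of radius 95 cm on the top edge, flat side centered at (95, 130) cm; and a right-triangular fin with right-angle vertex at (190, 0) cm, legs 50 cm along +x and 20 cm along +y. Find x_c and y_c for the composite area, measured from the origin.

x_c = 96.42 cm, y_c = 102.18 cm

rectangular body: A = 190 × 130 = 24700.00, centroid at (95.00, 65.00).
semicircular top: A = ½π·95² = 14176.44, centroid at (95.00, 170.32).
triangular fin: A = ½·50·20 = 500.00, centroid at (206.67, 6.67).
ΣA = 39376.44 cm², ΣAx_c = 3796594.83 cm³, ΣAy_c = 4023353.46 cm³.
x_c = 3796594.83/39376.44 = 96.42 cm; y_c = 4023353.46/39376.44 = 102.18 cm.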